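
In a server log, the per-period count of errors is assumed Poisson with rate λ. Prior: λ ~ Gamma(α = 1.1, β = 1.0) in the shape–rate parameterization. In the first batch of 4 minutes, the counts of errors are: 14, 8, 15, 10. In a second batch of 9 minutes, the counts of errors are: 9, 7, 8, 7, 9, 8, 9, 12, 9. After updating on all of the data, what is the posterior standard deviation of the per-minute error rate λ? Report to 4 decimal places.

0.8021

With a Gamma(shape α, rate β) prior, the Poisson likelihood is conjugate: the posterior is Gamma(α + ΣXᵢ, β + n).
Batch 1: sum of counts S = 47 over n = 4 minutes.
After batch 1: Gamma(α+S, β+n) = Gamma(1.1+47, 1.0+4) = Gamma(48.1, 5.0).
Batch 2: sum of counts S = 78 over n = 9 minutes.
After batch 2: Gamma(α+S, β+n) = Gamma(48.1+78, 5.0+9) = Gamma(126.1, 14.0).
SD = √α/β = √126.1/14.0 = 0.8021.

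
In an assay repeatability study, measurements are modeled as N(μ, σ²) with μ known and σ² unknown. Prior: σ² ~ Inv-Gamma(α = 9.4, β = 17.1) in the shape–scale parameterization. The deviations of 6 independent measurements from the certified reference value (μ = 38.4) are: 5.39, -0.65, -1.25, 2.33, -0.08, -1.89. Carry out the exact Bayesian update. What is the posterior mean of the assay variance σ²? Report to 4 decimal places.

With known mean μ and an Inverse-Gamma(α, β) prior on σ², the Normal likelihood is conjugate: posterior is Inv-Gamma(α + n/2, β + Σ(xᵢ−μ)²/2).
Σ(xᵢ−μ)² = (5.39)² + (-0.65)² + (-1.25)² + (2.33)² + (-0.08)² + (-1.89)² = 40.0445.
Posterior: Inv-Gamma(9.4 + 6/2, 17.1 + 40.0445/2) = Inv-Gamma(12.40, 37.12225).
E[σ²|data] = β/(α−1) = 37.12225/11.40 = 3.2563.

3.2563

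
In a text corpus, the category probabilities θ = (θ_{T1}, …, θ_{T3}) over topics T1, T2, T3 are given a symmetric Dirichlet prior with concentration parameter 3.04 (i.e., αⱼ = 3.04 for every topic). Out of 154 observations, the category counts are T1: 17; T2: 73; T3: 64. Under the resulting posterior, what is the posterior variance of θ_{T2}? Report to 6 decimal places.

0.001516

The Dirichlet prior is conjugate to the Multinomial likelihood: each posterior αⱼ = prior αⱼ + observed count nⱼ.
Posterior concentration: (20.04, 76.04, 67.04), total = 163.12.
Var[θ_j] = α_j(Σα−α_j)/((Σα)²(Σα+1)) = 76.04·87.08/(163.12²·164.12) = 0.001516.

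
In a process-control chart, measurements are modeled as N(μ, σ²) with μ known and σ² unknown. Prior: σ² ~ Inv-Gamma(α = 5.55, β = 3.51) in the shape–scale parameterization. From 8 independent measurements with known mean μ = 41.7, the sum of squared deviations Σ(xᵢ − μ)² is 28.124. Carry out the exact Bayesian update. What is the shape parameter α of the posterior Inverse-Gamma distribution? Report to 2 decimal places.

9.55

With known mean μ and an Inverse-Gamma(α, β) prior on σ², the Normal likelihood is conjugate: posterior is Inv-Gamma(α + n/2, β + Σ(xᵢ−μ)²/2).
Posterior: Inv-Gamma(5.55 + 8/2, 3.51 + 28.124/2) = Inv-Gamma(9.55, 17.5720).
Posterior α = 9.55.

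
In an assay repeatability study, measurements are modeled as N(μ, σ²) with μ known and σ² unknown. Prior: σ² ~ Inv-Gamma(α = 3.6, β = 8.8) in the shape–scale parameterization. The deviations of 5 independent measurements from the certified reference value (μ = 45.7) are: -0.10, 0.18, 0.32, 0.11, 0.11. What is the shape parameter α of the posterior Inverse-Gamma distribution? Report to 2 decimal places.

6.10

With known mean μ and an Inverse-Gamma(α, β) prior on σ², the Normal likelihood is conjugate: posterior is Inv-Gamma(α + n/2, β + Σ(xᵢ−μ)²/2).
Σ(xᵢ−μ)² = (-0.10)² + (0.18)² + (0.32)² + (0.11)² + (0.11)² = 0.1690.
Posterior: Inv-Gamma(3.6 + 5/2, 8.8 + 0.1690/2) = Inv-Gamma(6.10, 8.88450).
Posterior α = 6.10.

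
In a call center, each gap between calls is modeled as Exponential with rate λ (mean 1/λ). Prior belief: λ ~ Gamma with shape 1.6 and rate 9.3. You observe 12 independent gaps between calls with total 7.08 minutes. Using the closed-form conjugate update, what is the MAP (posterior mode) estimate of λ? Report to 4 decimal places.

With a Gamma(shape α, rate β) prior on the exponential rate λ, the posterior after n observations with total T = Σxᵢ is Gamma(α+n, β+T).
Posterior: Gamma(1.6+12, 9.3+7.08) = Gamma(13.6, 16.38).
Mode = (α−1)/β = 0.7692.

0.7692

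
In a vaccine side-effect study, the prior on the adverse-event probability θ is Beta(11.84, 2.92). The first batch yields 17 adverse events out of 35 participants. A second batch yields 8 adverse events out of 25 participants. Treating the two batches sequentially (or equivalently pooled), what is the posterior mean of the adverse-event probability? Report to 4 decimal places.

0.4928

The Beta prior is conjugate to a Binomial/Bernoulli likelihood; the update adds successes to α and failures to β.
After batch 1: Beta(11.84+17, 2.92+18) = Beta(28.84, 20.92).
After batch 2: Beta(28.84+8, 20.92+17) = Beta(36.84, 37.92).
Posterior mean = α/(α+β) = 36.84/74.76 = 0.4928.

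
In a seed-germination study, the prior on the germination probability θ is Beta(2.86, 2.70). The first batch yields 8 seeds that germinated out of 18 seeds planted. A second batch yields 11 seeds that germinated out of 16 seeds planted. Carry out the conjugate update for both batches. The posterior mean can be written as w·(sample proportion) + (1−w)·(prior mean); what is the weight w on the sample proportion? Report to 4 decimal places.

The Beta prior is conjugate to a Binomial/Bernoulli likelihood; the update adds successes to α and failures to β.
Total number of seeds planted: n = 18 + 16 = 34.
Posterior mean = (α₀+k)/(α₀+β₀+n) = [n/(α₀+β₀+n)]·(k/n) + [(α₀+β₀)/(α₀+β₀+n)]·α₀/(α₀+β₀), so only n and the prior enter the weight.
The weight on the data is w = n/(α₀+β₀+n) = 34/(2.86+2.70+34) = 34/39.56 = 0.8595.

0.8595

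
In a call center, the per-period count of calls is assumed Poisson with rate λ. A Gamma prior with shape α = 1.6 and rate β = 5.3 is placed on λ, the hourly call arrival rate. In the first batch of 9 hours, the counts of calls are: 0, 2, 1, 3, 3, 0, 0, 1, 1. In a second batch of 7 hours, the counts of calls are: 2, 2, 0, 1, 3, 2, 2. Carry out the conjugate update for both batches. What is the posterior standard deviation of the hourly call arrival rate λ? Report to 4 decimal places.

With a Gamma(shape α, rate β) prior, the Poisson likelihood is conjugate: the posterior is Gamma(α + ΣXᵢ, β + n).
Batch 1: sum of counts S = 11 over n = 9 hours.
After batch 1: Gamma(α+S, β+n) = Gamma(1.6+11, 5.3+9) = Gamma(12.6, 14.3).
Batch 2: sum of counts S = 12 over n = 7 hours.
After batch 2: Gamma(α+S, β+n) = Gamma(12.6+12, 14.3+7) = Gamma(24.6, 21.3).
SD = √α/β = √24.6/21.3 = 0.2329.

0.2329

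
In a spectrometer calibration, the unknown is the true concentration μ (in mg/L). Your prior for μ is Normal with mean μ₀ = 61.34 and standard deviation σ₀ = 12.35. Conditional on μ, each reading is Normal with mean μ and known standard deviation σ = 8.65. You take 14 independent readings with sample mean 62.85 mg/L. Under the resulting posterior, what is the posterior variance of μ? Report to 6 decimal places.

For Normal data with known variance σ², a Normal(μ₀, σ₀²) prior on μ is conjugate. Posterior precision = 1/σ₀² + n/σ²; posterior mean is the precision-weighted average of μ₀ and x̄.
σ₀² = 12.35² = 152.5225, σ² = 8.65² = 74.8225; σ² + n·σ₀² = 74.8225 + 14·152.5225 = 2210.1375.
Posterior precision = 1/σ₀² + n/σ² = 1/152.5225 + 14/74.8225 = (σ² + n·σ₀²)/(σ₀²σ²) = 2210.1375/(152.5225·74.8225); posterior variance σₙ² = σ₀²σ²/(σ² + n·σ₀²) = 152.5225·74.8225/2210.1375 = 5.163532.

5.163532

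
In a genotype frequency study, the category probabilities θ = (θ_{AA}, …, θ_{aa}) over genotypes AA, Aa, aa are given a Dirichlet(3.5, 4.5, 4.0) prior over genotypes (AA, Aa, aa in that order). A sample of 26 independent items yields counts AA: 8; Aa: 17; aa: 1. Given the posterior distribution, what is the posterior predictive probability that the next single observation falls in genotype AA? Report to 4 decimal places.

The Dirichlet prior is conjugate to the Multinomial likelihood: each posterior αⱼ = prior αⱼ + observed count nⱼ.
Posterior concentration: (11.5, 21.5, 5.0), total = 38.0.
P(next = AA | data) = α_{AA}/Σα = 0.3026.

0.3026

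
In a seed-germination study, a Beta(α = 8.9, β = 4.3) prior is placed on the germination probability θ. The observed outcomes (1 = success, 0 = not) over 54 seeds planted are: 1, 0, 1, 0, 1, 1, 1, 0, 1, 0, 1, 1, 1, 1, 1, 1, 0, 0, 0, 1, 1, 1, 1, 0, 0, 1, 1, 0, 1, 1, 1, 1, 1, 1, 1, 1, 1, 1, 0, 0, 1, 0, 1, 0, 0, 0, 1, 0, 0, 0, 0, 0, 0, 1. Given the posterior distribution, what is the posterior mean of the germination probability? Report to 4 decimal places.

0.6086

The Beta prior is conjugate to a Binomial/Bernoulli likelihood; the update adds successes to α and failures to β.
Posterior: Beta(α+k, β+n−k) = Beta(8.9+32, 4.3+22) = Beta(40.9, 26.3).
Posterior mean = α/(α+β) = 40.9/67.2 = 0.6086.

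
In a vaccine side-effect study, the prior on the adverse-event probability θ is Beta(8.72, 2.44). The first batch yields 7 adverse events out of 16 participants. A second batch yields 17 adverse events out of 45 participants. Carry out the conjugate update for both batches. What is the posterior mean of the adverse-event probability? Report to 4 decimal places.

0.4534

The Beta prior is conjugate to a Binomial/Bernoulli likelihood; the update adds successes to α and failures to β.
After batch 1: Beta(8.72+7, 2.44+9) = Beta(15.72, 11.44).
After batch 2: Beta(15.72+17, 11.44+28) = Beta(32.72, 39.44).
Posterior mean = α/(α+β) = 32.72/72.16 = 0.4534.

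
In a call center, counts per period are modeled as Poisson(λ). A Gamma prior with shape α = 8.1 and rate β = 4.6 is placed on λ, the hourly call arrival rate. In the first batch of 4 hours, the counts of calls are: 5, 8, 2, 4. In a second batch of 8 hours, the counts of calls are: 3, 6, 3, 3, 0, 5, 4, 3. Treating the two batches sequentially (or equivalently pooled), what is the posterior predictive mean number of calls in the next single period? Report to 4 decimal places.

With a Gamma(shape α, rate β) prior, the Poisson likelihood is conjugate: the posterior is Gamma(α + ΣXᵢ, β + n).
Batch 1: sum of counts S = 19 over n = 4 hours.
After batch 1: Gamma(α+S, β+n) = Gamma(8.1+19, 4.6+4) = Gamma(27.1, 8.6).
Batch 2: sum of counts S = 27 over n = 8 hours.
After batch 2: Gamma(α+S, β+n) = Gamma(27.1+27, 8.6+8) = Gamma(54.1, 16.6).
The predictive distribution for one future period is NegBinom with mean α/β = 3.2590.

3.2590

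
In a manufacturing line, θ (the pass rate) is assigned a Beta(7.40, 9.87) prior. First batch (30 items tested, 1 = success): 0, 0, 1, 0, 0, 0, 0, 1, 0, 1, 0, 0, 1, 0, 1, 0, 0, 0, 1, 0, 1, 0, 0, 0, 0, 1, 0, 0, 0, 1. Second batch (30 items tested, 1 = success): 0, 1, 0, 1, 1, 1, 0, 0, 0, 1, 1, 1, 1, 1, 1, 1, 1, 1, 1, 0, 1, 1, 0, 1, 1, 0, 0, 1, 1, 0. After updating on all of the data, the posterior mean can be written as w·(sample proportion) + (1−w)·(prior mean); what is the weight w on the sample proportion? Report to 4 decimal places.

The Beta prior is conjugate to a Binomial/Bernoulli likelihood; the update adds successes to α and failures to β.
Total number of items tested: n = 30 + 30 = 60.
Posterior mean = (α₀+k)/(α₀+β₀+n) = [n/(α₀+β₀+n)]·(k/n) + [(α₀+β₀)/(α₀+β₀+n)]·α₀/(α₀+β₀), so only n and the prior enter the weight.
The weight on the data is w = n/(α₀+β₀+n) = 60/(7.40+9.87+60) = 60/77.27 = 0.7765.

0.7765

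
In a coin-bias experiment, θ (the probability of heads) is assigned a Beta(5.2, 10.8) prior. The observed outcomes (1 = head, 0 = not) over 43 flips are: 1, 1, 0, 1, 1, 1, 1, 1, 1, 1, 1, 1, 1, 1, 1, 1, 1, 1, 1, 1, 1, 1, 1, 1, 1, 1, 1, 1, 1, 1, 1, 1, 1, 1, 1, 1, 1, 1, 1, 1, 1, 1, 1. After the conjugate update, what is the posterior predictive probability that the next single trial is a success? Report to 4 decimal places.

The Beta prior is conjugate to a Binomial/Bernoulli likelihood; the update adds successes to α and failures to β.
Posterior: Beta(α+k, β+n−k) = Beta(5.2+42, 10.8+1) = Beta(47.2, 11.8).
For a single future Bernoulli trial, P(success | data) = α/(α+β) = 0.8000.

0.8000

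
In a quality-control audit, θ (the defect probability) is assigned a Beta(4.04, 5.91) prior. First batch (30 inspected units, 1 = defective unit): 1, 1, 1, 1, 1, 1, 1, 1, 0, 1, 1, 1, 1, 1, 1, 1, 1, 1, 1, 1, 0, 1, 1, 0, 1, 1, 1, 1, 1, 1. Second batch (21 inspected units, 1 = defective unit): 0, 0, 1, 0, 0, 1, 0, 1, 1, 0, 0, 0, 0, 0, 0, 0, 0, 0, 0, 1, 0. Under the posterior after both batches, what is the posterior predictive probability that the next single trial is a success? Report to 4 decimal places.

0.5913

The Beta prior is conjugate to a Binomial/Bernoulli likelihood; the update adds successes to α and failures to β.
After batch 1: Beta(4.04+27, 5.91+3) = Beta(31.04, 8.91).
After batch 2: Beta(31.04+5, 8.91+16) = Beta(36.04, 24.91).
For a single future Bernoulli trial, P(success | data) = α/(α+β) = 0.5913.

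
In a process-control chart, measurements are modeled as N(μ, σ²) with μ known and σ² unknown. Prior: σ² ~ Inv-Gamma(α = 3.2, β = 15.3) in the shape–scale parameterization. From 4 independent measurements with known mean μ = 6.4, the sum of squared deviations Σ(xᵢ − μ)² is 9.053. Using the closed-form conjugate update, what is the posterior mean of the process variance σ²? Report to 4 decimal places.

With known mean μ and an Inverse-Gamma(α, β) prior on σ², the Normal likelihood is conjugate: posterior is Inv-Gamma(α + n/2, β + Σ(xᵢ−μ)²/2).
Posterior: Inv-Gamma(3.2 + 4/2, 15.3 + 9.053/2) = Inv-Gamma(5.20, 19.8265).
E[σ²|data] = β/(α−1) = 19.8265/4.20 = 4.7206.

4.7206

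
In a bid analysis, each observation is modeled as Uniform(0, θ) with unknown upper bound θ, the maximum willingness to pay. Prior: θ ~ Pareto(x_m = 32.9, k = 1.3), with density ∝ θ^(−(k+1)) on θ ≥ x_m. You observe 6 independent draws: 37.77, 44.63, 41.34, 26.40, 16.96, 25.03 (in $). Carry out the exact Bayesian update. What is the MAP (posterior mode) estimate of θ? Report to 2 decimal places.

44.63

A Pareto(scale x_m, shape k) prior on the upper bound θ of Uniform(0, θ) is conjugate: posterior is Pareto(max(x_m, max xᵢ), k + n).
Sample maximum = 44.63; prior scale x_m = 32.9 → posterior scale = max = 44.63.
Posterior shape = 1.3 + 6 = 7.3.
The Pareto density is decreasing on [x_m, ∞), so the mode is x_m = 44.63.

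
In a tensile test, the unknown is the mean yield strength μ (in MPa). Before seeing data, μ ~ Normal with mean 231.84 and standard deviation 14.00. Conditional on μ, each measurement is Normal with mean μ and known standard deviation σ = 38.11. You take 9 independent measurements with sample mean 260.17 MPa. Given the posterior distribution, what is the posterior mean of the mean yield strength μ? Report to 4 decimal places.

For Normal data with known variance σ², a Normal(μ₀, σ₀²) prior on μ is conjugate. Posterior precision = 1/σ₀² + n/σ²; posterior mean is the precision-weighted average of μ₀ and x̄.
n·x̄ = 9·260.17 = 2341.53.
σ₀² = 14.00² = 196, σ² = 38.11² = 1452.3721; σ² + n·σ₀² = 1452.3721 + 9·196 = 3216.3721.
Posterior mean = (μ₀/σ₀² + n·x̄/σ²)/(1/σ₀² + n/σ²) = (σ²·μ₀ + σ₀²·n·x̄)/(σ² + n·σ₀²) = (1452.3721·231.84 + 196·2341.53)/3216.3721 = 795657.827664/3216.3721 = 247.3774.

247.3774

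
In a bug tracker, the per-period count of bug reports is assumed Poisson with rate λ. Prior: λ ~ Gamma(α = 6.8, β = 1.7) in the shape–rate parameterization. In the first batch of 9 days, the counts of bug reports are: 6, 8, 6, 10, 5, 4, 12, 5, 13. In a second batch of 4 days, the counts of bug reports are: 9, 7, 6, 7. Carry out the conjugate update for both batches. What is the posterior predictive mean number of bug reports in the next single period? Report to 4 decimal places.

7.1293

With a Gamma(shape α, rate β) prior, the Poisson likelihood is conjugate: the posterior is Gamma(α + ΣXᵢ, β + n).
Batch 1: sum of counts S = 69 over n = 9 days.
After batch 1: Gamma(α+S, β+n) = Gamma(6.8+69, 1.7+9) = Gamma(75.8, 10.7).
Batch 2: sum of counts S = 29 over n = 4 days.
After batch 2: Gamma(α+S, β+n) = Gamma(75.8+29, 10.7+4) = Gamma(104.8, 14.7).
The predictive distribution for one future period is NegBinom with mean α/β = 7.1293.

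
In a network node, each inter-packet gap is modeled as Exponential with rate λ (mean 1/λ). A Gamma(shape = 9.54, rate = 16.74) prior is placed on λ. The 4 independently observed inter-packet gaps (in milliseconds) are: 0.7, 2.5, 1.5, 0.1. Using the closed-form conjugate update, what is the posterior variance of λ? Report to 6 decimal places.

With a Gamma(shape α, rate β) prior on the exponential rate λ, the posterior after n observations with total T = Σxᵢ is Gamma(α+n, β+T).
Sum of observations T = 4.8 milliseconds; n = 4.
Posterior: Gamma(9.54+4, 16.74+4.8) = Gamma(13.54, 21.54).
Var = α/β² = 0.029183.

0.029183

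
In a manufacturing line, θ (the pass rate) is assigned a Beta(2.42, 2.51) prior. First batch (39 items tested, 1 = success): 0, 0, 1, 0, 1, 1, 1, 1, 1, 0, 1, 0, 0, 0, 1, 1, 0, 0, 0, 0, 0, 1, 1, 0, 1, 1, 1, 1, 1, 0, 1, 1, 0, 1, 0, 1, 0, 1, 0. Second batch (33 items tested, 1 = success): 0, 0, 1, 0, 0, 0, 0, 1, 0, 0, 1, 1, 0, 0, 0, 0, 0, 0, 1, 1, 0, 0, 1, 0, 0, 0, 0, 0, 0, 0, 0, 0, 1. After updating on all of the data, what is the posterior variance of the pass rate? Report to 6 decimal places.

0.003100

The Beta prior is conjugate to a Binomial/Bernoulli likelihood; the update adds successes to α and failures to β.
After batch 1: Beta(2.42+21, 2.51+18) = Beta(23.42, 20.51).
After batch 2: Beta(23.42+8, 20.51+25) = Beta(31.42, 45.51).
Var = αβ/((α+β)²(α+β+1)) = 31.42·45.51/(76.93²·77.93) = 0.003100.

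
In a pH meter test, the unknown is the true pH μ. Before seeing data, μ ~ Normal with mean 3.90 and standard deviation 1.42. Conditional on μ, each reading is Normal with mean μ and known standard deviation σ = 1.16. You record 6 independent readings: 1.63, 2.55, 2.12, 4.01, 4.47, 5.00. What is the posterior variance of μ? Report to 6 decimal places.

0.201820

For Normal data with known variance σ², a Normal(μ₀, σ₀²) prior on μ is conjugate. Posterior precision = 1/σ₀² + n/σ²; posterior mean is the precision-weighted average of μ₀ and x̄.
σ₀² = 1.42² = 2.0164, σ² = 1.16² = 1.3456; σ² + n·σ₀² = 1.3456 + 6·2.0164 = 13.444.
Posterior precision = 1/σ₀² + n/σ² = 1/2.0164 + 6/1.3456 = (σ² + n·σ₀²)/(σ₀²σ²) = 13.444/(2.0164·1.3456); posterior variance σₙ² = σ₀²σ²/(σ² + n·σ₀²) = 2.0164·1.3456/13.444 = 0.201820.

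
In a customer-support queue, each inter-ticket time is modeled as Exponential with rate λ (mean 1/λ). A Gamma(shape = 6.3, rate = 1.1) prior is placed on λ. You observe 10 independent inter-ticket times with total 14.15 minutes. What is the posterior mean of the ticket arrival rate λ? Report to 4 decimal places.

1.0689

With a Gamma(shape α, rate β) prior on the exponential rate λ, the posterior after n observations with total T = Σxᵢ is Gamma(α+n, β+T).
Posterior: Gamma(6.3+10, 1.1+14.15) = Gamma(16.3, 15.25).
Posterior mean of λ = α/β = 16.3/15.25 = 1.0689.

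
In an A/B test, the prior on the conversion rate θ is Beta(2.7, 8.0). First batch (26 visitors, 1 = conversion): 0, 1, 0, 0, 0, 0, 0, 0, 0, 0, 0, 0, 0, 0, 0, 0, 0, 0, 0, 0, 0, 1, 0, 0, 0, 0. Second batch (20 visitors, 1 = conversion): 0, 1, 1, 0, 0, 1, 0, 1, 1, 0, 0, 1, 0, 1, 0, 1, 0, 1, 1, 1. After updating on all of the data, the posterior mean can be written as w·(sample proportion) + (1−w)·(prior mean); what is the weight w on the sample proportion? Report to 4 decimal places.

0.8113

The Beta prior is conjugate to a Binomial/Bernoulli likelihood; the update adds successes to α and failures to β.
Total number of visitors: n = 26 + 20 = 46.
Posterior mean = (α₀+k)/(α₀+β₀+n) = [n/(α₀+β₀+n)]·(k/n) + [(α₀+β₀)/(α₀+β₀+n)]·α₀/(α₀+β₀), so only n and the prior enter the weight.
The weight on the data is w = n/(α₀+β₀+n) = 46/(2.7+8.0+46) = 46/56.7 = 0.8113.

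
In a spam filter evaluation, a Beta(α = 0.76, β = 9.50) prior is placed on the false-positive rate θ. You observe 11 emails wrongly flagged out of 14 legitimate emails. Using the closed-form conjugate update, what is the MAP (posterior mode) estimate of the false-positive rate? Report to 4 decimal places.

The Beta prior is conjugate to a Binomial/Bernoulli likelihood; the update adds successes to α and failures to β.
Posterior: Beta(α+k, β+n−k) = Beta(0.76+11, 9.50+3) = Beta(11.76, 12.50).
Mode of Beta(a,b) for a,b>1 is (a−1)/(a+b−2) = 10.76/22.26 = 0.4834.

0.4834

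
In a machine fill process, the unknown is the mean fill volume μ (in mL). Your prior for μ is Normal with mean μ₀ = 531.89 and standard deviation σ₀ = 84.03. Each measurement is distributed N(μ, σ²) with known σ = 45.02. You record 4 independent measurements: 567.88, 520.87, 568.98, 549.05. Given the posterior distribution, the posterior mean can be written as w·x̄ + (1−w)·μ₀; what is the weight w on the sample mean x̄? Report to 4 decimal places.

For Normal data with known variance σ², a Normal(μ₀, σ₀²) prior on μ is conjugate. Posterior precision = 1/σ₀² + n/σ²; posterior mean is the precision-weighted average of μ₀ and x̄.
σ₀² = 84.03² = 7061.0409, σ² = 45.02² = 2026.8004. Prior precision 1/σ₀² = 1/7061.0409; data precision n/σ² = 4/2026.8004.
w = (n/σ²)/(1/σ₀² + n/σ²) = n·σ₀²/(σ² + n·σ₀²) = 4·7061.0409/(2026.8004 + 4·7061.0409) = 28244.1636/30270.964 = 0.9330.

0.9330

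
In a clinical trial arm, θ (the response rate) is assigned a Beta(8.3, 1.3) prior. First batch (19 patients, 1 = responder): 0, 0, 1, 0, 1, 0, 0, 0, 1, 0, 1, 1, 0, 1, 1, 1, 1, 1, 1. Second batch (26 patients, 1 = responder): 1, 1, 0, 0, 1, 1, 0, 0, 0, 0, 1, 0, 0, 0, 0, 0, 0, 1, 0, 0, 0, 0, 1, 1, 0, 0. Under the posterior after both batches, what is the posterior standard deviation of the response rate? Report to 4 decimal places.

The Beta prior is conjugate to a Binomial/Bernoulli likelihood; the update adds successes to α and failures to β.
After batch 1: Beta(8.3+11, 1.3+8) = Beta(19.3, 9.3).
After batch 2: Beta(19.3+8, 9.3+18) = Beta(27.3, 27.3).
Var = αβ/((α+β)²(α+β+1)) = 27.3·27.3/(54.6²·55.6) = 0.00449640; SD = √0.00449640 = 0.0671.

0.0671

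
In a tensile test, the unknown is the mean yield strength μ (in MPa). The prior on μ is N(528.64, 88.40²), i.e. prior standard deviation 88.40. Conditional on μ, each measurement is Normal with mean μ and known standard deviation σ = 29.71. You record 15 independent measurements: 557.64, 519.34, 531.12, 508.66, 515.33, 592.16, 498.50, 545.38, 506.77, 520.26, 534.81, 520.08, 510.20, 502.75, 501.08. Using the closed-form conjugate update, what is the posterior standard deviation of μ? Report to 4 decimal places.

7.6424

For Normal data with known variance σ², a Normal(μ₀, σ₀²) prior on μ is conjugate. Posterior precision = 1/σ₀² + n/σ²; posterior mean is the precision-weighted average of μ₀ and x̄.
σ₀² = 88.40² = 7814.56, σ² = 29.71² = 882.6841; σ² + n·σ₀² = 882.6841 + 15·7814.56 = 118101.0841.
Posterior precision = 1/σ₀² + n/σ² = 1/7814.56 + 15/882.6841 = (σ² + n·σ₀²)/(σ₀²σ²) = 118101.0841/(7814.56·882.6841); posterior variance σₙ² = σ₀²σ²/(σ² + n·σ₀²) = 7814.56·882.6841/118101.0841 = 58.405796.
Posterior SD = √σₙ² = √(7814.56·882.6841/118101.0841) = 7.6424.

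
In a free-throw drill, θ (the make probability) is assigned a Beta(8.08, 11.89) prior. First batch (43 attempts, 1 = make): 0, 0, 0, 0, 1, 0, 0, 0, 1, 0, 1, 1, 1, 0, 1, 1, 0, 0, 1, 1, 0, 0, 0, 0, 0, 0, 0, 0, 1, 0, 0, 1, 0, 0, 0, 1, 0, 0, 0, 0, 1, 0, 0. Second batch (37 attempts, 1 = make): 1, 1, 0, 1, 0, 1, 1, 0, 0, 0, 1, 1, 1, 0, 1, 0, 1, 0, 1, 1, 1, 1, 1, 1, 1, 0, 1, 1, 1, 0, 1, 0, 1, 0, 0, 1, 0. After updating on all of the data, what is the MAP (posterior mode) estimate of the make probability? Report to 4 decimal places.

The Beta prior is conjugate to a Binomial/Bernoulli likelihood; the update adds successes to α and failures to β.
After batch 1: Beta(8.08+13, 11.89+30) = Beta(21.08, 41.89).
After batch 2: Beta(21.08+23, 41.89+14) = Beta(44.08, 55.89).
Mode of Beta(a,b) for a,b>1 is (a−1)/(a+b−2) = 43.08/97.97 = 0.4397.

0.4397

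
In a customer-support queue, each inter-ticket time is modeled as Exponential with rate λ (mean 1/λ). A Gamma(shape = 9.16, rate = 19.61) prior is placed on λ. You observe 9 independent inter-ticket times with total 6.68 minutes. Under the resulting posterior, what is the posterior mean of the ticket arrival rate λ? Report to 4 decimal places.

0.6908

With a Gamma(shape α, rate β) prior on the exponential rate λ, the posterior after n observations with total T = Σxᵢ is Gamma(α+n, β+T).
Posterior: Gamma(9.16+9, 19.61+6.68) = Gamma(18.16, 26.29).
Posterior mean of λ = α/β = 18.16/26.29 = 0.6908.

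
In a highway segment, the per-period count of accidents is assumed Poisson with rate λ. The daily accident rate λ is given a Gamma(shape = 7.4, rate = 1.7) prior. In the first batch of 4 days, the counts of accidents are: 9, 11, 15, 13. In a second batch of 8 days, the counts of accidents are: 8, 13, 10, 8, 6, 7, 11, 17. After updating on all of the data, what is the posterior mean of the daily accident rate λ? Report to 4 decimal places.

With a Gamma(shape α, rate β) prior, the Poisson likelihood is conjugate: the posterior is Gamma(α + ΣXᵢ, β + n).
Batch 1: sum of counts S = 48 over n = 4 days.
After batch 1: Gamma(α+S, β+n) = Gamma(7.4+48, 1.7+4) = Gamma(55.4, 5.7).
Batch 2: sum of counts S = 80 over n = 8 days.
After batch 2: Gamma(α+S, β+n) = Gamma(55.4+80, 5.7+8) = Gamma(135.4, 13.7).
Posterior mean = α/β = 135.4/13.7 = 9.8832.

9.8832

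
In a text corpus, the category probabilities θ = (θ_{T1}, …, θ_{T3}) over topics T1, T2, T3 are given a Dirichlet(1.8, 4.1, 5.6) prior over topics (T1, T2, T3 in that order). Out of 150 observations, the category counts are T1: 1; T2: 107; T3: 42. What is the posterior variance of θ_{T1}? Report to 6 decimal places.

0.000105

The Dirichlet prior is conjugate to the Multinomial likelihood: each posterior αⱼ = prior αⱼ + observed count nⱼ.
Posterior concentration: (2.8, 111.1, 47.6), total = 161.5.
Var[θ_j] = α_j(Σα−α_j)/((Σα)²(Σα+1)) = 2.8·158.7/(161.5²·162.5) = 0.000105.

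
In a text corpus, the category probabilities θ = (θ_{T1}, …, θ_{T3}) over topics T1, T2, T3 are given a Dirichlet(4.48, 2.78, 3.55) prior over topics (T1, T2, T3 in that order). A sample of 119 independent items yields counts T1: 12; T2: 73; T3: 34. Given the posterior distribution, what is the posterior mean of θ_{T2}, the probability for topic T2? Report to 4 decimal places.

0.5838

The Dirichlet prior is conjugate to the Multinomial likelihood: each posterior αⱼ = prior αⱼ + observed count nⱼ.
Posterior concentration: (16.48, 75.78, 37.55), total = 129.81.
E[θ_{T2}|data] = α_{T2}/Σα = 75.78/129.81 = 0.5838.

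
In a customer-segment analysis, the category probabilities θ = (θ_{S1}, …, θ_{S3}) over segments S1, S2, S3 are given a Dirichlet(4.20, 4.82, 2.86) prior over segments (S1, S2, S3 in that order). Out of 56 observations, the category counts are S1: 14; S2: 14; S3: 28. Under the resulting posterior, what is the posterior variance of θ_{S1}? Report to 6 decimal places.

The Dirichlet prior is conjugate to the Multinomial likelihood: each posterior αⱼ = prior αⱼ + observed count nⱼ.
Posterior concentration: (18.20, 18.82, 30.86), total = 67.88.
Var[θ_j] = α_j(Σα−α_j)/((Σα)²(Σα+1)) = 18.20·49.68/(67.88²·68.88) = 0.002849.

0.002849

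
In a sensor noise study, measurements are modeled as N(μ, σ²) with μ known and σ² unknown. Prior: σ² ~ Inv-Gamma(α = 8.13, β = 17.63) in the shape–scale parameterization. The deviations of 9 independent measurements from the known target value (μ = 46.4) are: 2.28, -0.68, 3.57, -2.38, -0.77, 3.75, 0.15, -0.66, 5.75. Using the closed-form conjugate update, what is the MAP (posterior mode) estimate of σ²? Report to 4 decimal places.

With known mean μ and an Inverse-Gamma(α, β) prior on σ², the Normal likelihood is conjugate: posterior is Inv-Gamma(α + n/2, β + Σ(xᵢ−μ)²/2).
Σ(xᵢ−μ)² = (2.28)² + (-0.68)² + (3.57)² + (-2.38)² + (-0.77)² + (3.75)² + (0.15)² + (-0.66)² + (5.75)² = 72.2461.
Posterior: Inv-Gamma(8.13 + 9/2, 17.63 + 72.2461/2) = Inv-Gamma(12.63, 53.75305).
Mode = β/(α+1) = 53.75305/13.63 = 3.9437.

3.9437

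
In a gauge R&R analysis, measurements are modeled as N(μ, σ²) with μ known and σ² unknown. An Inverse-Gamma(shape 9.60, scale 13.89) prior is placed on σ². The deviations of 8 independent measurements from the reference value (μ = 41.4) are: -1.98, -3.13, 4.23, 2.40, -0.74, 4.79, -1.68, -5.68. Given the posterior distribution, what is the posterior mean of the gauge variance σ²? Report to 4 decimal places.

4.9098

With known mean μ and an Inverse-Gamma(α, β) prior on σ², the Normal likelihood is conjugate: posterior is Inv-Gamma(α + n/2, β + Σ(xᵢ−μ)²/2).
Σ(xᵢ−μ)² = (-1.98)² + (-3.13)² + (4.23)² + (2.40)² + (-0.74)² + (4.79)² + (-1.68)² + (-5.68)² = 95.9467.
Posterior: Inv-Gamma(9.60 + 8/2, 13.89 + 95.9467/2) = Inv-Gamma(13.60, 61.86335).
E[σ²|data] = β/(α−1) = 61.86335/12.60 = 4.9098.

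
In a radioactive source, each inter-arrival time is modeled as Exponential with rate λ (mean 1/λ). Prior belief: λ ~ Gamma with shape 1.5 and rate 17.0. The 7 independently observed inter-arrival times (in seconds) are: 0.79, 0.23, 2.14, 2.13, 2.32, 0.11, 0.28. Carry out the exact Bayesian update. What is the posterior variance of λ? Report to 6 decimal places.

With a Gamma(shape α, rate β) prior on the exponential rate λ, the posterior after n observations with total T = Σxᵢ is Gamma(α+n, β+T).
Sum of observations T = 8.00 seconds; n = 7.
Posterior: Gamma(1.5+7, 17.0+8.00) = Gamma(8.5, 25.00).
Var = α/β² = 0.013600.

0.013600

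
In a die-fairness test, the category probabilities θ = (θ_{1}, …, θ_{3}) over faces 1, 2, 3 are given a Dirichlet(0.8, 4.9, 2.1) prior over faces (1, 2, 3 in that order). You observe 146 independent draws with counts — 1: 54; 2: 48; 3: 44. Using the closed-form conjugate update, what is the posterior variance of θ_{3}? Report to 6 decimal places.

The Dirichlet prior is conjugate to the Multinomial likelihood: each posterior αⱼ = prior αⱼ + observed count nⱼ.
Posterior concentration: (54.8, 52.9, 46.1), total = 153.8.
Var[θ_j] = α_j(Σα−α_j)/((Σα)²(Σα+1)) = 46.1·107.7/(153.8²·154.8) = 0.001356.

0.001356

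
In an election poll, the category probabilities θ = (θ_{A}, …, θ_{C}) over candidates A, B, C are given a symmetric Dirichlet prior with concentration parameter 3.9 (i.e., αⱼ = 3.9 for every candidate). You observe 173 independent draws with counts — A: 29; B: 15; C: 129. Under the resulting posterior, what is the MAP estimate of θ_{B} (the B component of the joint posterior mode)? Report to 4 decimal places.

0.0985

The Dirichlet prior is conjugate to the Multinomial likelihood: each posterior αⱼ = prior αⱼ + observed count nⱼ.
Posterior concentration: (32.9, 18.9, 132.9), total = 184.7.
Joint mode component: (α_{B}−1)/(Σα−K) = 17.9/181.7 = 0.0985.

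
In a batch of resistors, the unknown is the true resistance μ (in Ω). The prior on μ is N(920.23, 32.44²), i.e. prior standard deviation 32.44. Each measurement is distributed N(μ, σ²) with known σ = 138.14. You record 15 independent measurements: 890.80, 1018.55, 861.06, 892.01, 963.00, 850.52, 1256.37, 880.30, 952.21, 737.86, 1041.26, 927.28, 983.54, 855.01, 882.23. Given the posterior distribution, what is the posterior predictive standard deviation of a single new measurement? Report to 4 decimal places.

For Normal data with known variance σ², a Normal(μ₀, σ₀²) prior on μ is conjugate. Posterior precision = 1/σ₀² + n/σ²; posterior mean is the precision-weighted average of μ₀ and x̄.
σ₀² = 32.44² = 1052.3536, σ² = 138.14² = 19082.6596; σ² + n·σ₀² = 19082.6596 + 15·1052.3536 = 34867.9636.
Posterior precision = 1/σ₀² + n/σ² = 1/1052.3536 + 15/19082.6596 = (σ² + n·σ₀²)/(σ₀²σ²) = 34867.9636/(1052.3536·19082.6596); posterior variance σₙ² = σ₀²σ²/(σ² + n·σ₀²) = 1052.3536·19082.6596/34867.9636 = 575.935714.
Predictive variance for one new observation = σₙ² + σ² = 1052.3536·19082.6596/34867.9636 + 19082.6596 = σ²·(σ₀² + 34867.9636)/34867.9636 = 19082.6596·35920.3172/34867.9636 = 19658.595314; SD = √(19082.6596·35920.3172/34867.9636) = 140.2091.

140.2091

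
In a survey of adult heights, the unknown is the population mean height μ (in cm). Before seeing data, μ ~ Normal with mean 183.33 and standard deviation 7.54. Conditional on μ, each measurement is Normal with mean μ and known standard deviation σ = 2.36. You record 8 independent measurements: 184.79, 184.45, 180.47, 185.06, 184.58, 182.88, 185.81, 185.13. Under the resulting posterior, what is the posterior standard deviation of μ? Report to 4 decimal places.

For Normal data with known variance σ², a Normal(μ₀, σ₀²) prior on μ is conjugate. Posterior precision = 1/σ₀² + n/σ²; posterior mean is the precision-weighted average of μ₀ and x̄.
σ₀² = 7.54² = 56.8516, σ² = 2.36² = 5.5696; σ² + n·σ₀² = 5.5696 + 8·56.8516 = 460.3824.
Posterior precision = 1/σ₀² + n/σ² = 1/56.8516 + 8/5.5696 = (σ² + n·σ₀²)/(σ₀²σ²) = 460.3824/(56.8516·5.5696); posterior variance σₙ² = σ₀²σ²/(σ² + n·σ₀²) = 56.8516·5.5696/460.3824 = 0.687778.
Posterior SD = √σₙ² = √(56.8516·5.5696/460.3824) = 0.8293.

0.8293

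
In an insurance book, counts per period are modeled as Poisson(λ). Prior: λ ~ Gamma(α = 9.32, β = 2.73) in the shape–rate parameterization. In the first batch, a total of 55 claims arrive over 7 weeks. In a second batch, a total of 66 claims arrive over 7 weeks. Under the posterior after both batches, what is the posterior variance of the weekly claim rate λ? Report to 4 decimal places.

With a Gamma(shape α, rate β) prior, the Poisson likelihood is conjugate: the posterior is Gamma(α + ΣXᵢ, β + n).
After batch 1: Gamma(α+S, β+n) = Gamma(9.32+55, 2.73+7) = Gamma(64.32, 9.73).
After batch 2: Gamma(α+S, β+n) = Gamma(64.32+66, 9.73+7) = Gamma(130.32, 16.73).
Var = α/β² = 130.32/16.73² = 0.4656.

0.4656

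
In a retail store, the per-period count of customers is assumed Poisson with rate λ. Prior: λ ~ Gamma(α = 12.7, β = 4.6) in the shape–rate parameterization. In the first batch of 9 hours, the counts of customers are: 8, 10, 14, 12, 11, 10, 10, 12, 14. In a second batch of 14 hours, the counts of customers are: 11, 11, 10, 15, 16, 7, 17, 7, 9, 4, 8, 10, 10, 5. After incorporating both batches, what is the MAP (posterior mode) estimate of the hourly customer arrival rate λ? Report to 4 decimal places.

With a Gamma(shape α, rate β) prior, the Poisson likelihood is conjugate: the posterior is Gamma(α + ΣXᵢ, β + n).
Batch 1: sum of counts S = 101 over n = 9 hours.
After batch 1: Gamma(α+S, β+n) = Gamma(12.7+101, 4.6+9) = Gamma(113.7, 13.6).
Batch 2: sum of counts S = 140 over n = 14 hours.
After batch 2: Gamma(α+S, β+n) = Gamma(113.7+140, 13.6+14) = Gamma(253.7, 27.6).
Mode of Gamma(α,β) for α≥1 is (α−1)/β = 252.7/27.6 = 9.1558.

9.1558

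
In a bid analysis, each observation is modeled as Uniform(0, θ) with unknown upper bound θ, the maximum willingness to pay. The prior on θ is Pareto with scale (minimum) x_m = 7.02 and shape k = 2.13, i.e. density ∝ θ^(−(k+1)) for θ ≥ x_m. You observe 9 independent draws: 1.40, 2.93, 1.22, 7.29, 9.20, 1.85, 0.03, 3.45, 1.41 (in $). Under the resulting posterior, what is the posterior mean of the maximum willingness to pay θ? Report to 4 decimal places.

10.1082

A Pareto(scale x_m, shape k) prior on the upper bound θ of Uniform(0, θ) is conjugate: posterior is Pareto(max(x_m, max xᵢ), k + n).
Sample maximum = 9.20; prior scale x_m = 7.02 → posterior scale = max = 9.20.
Posterior shape = 2.13 + 9 = 11.13.
E[θ|data] = k·x_m/(k−1) = 11.13·9.20/10.13 = 10.1082.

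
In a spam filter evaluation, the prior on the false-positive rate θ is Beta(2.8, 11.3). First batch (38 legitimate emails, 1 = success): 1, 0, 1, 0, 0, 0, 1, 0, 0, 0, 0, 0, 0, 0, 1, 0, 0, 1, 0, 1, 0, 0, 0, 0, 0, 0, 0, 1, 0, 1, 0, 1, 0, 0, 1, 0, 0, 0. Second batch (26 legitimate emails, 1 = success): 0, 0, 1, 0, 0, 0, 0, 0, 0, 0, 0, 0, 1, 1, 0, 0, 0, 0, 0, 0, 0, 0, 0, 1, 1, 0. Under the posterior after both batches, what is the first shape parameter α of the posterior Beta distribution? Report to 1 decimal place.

17.8

The Beta prior is conjugate to a Binomial/Bernoulli likelihood; the update adds successes to α and failures to β.
After batch 1: Beta(2.8+10, 11.3+28) = Beta(12.8, 39.3).
After batch 2: Beta(12.8+5, 39.3+21) = Beta(17.8, 60.3).
Posterior α = 17.8.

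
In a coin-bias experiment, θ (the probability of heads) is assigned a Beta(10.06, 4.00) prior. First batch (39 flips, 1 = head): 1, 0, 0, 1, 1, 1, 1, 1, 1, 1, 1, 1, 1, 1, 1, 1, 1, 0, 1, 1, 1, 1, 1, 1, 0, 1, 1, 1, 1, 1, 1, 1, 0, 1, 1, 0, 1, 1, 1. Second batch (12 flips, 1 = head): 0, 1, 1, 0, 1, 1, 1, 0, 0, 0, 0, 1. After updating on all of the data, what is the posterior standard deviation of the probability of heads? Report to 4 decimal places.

0.0530

The Beta prior is conjugate to a Binomial/Bernoulli likelihood; the update adds successes to α and failures to β.
After batch 1: Beta(10.06+33, 4.00+6) = Beta(43.06, 10.00).
After batch 2: Beta(43.06+6, 10.00+6) = Beta(49.06, 16.00).
Var = αβ/((α+β)²(α+β+1)) = 49.06·16.00/(65.06²·66.06) = 0.00280725; SD = √0.00280725 = 0.0530.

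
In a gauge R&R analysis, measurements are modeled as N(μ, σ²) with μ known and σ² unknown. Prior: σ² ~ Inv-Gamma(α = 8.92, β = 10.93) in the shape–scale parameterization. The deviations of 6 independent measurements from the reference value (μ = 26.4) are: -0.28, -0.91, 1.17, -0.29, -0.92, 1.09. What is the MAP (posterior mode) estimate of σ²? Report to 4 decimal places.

With known mean μ and an Inverse-Gamma(α, β) prior on σ², the Normal likelihood is conjugate: posterior is Inv-Gamma(α + n/2, β + Σ(xᵢ−μ)²/2).
Σ(xᵢ−μ)² = (-0.28)² + (-0.91)² + (1.17)² + (-0.29)² + (-0.92)² + (1.09)² = 4.3940.
Posterior: Inv-Gamma(8.92 + 6/2, 10.93 + 4.3940/2) = Inv-Gamma(11.92, 13.12700).
Mode = β/(α+1) = 13.12700/12.92 = 1.0160.

1.0160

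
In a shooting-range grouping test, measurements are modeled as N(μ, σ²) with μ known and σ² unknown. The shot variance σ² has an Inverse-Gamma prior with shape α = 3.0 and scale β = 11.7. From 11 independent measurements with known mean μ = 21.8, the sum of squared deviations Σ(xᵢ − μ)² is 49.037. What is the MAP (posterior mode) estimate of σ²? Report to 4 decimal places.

3.8125

With known mean μ and an Inverse-Gamma(α, β) prior on σ², the Normal likelihood is conjugate: posterior is Inv-Gamma(α + n/2, β + Σ(xᵢ−μ)²/2).
Posterior: Inv-Gamma(3.0 + 11/2, 11.7 + 49.037/2) = Inv-Gamma(8.50, 36.2185).
Mode = β/(α+1) = 36.2185/9.50 = 3.8125.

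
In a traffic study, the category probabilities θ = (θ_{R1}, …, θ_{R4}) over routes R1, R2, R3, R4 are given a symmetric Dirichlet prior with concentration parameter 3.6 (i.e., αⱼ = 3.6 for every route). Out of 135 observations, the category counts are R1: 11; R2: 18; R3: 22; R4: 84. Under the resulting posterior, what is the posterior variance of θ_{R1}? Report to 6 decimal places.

The Dirichlet prior is conjugate to the Multinomial likelihood: each posterior αⱼ = prior αⱼ + observed count nⱼ.
Posterior concentration: (14.6, 21.6, 25.6, 87.6), total = 149.4.
Var[θ_j] = α_j(Σα−α_j)/((Σα)²(Σα+1)) = 14.6·134.8/(149.4²·150.4) = 0.000586.

0.000586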